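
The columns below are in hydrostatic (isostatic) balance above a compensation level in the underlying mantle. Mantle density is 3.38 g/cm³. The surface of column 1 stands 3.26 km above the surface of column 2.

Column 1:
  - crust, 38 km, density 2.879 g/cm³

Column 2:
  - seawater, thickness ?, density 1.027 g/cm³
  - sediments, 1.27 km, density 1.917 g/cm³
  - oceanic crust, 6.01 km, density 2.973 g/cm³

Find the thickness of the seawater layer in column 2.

1.58 km

Take the compensation level at the base of the deeper column (depth z_c below the surface of column 1) and equate Σ ρ_i t_i down to z_c; mantle fills any gap and the z_c terms cancel.
Column 1: 38×2.879 + (z_c − 38)×3.38
Column 2: 3.26×0 + x×1.027 + 1.27×1.917 + 6.01×2.973 + (z_c − 3.26 − 7.28 − x)×3.38
The z_c×3.38 term appears on both sides and cancels. Collect the known terms of each column as K = Σ(ρt)_known − 3.38 × (depth of known layers): K_1 = 109.402 − 3.38×38 = −19.038; K_2 = 20.30232 − 3.38×(3.26 + 7.28) = −15.32288.
Balance: K_1 = K_2 − x×(3.38 − 1.027), so x = (K_2 − K_1)/(3.38 − 1.027) = 3.71512/2.353 = 1.58 km.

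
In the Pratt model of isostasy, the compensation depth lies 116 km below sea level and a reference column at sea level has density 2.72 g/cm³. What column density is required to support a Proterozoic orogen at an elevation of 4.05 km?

2.63 g/cm³

Pratt balance: ρ_ref D = ρ (D + h).
ρ = ρ_ref D/(D + h) = 2.72 × 116 km/(116 km + 4.05 km) = 2.63 g/cm³.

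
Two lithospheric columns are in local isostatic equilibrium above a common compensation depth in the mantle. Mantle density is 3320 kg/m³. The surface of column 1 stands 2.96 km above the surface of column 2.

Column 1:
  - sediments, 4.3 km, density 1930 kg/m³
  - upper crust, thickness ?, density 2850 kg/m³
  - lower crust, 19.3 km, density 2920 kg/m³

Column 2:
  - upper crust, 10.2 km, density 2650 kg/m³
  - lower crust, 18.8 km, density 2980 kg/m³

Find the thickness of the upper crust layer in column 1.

Take the compensation level at the base of the deeper column (depth z_c below the surface of column 1) and equate Σ ρ_i t_i down to z_c; mantle fills any gap and the z_c terms cancel.
Column 1: 4.3×1930 + x×2850 + 19.3×2920 + (z_c − 23.6 − x)×3320
Column 2: 2.96×0 + 10.2×2650 + 18.8×2980 + (z_c − 2.96 − 29)×3320
The z_c×3320 term appears on both sides and cancels. Collect the known terms of each column as K = Σ(ρt)_known − 3320 × (depth of known layers): K_1 = 64655 − 3320×23.6 = −13697; K_2 = 83054 − 3320×(2.96 + 29) = −23053.2.
Balance: K_1 − x×(3320 − 2850) = K_2, so x = (K_1 − K_2)/(3320 − 2850) = 9356.2/470 = 19.9 km.

19.9 km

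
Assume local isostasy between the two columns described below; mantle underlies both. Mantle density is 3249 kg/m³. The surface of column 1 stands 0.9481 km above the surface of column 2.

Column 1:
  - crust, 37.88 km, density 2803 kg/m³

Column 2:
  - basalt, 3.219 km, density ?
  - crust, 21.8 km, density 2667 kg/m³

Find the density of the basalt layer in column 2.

Take the compensation level at the base of the deeper column (depth z_c below the surface of column 1) and equate Σ ρ_i t_i down to z_c; mantle fills any gap and the z_c terms cancel.
Column 1: 37.88×2803 + (z_c − 37.88)×3249
Column 2: 0.9481×0 + 3.219×ρ + 21.8×2667 + (z_c − 0.9481 − 25.019)×3249
The z_c×3249 term appears on both sides and cancels. Collect the known terms of each column as K = Σ(ρt)_known − 3249 × (depth of known layers): K_1 = 106177.64 − 3249×37.88 = −16894.48; K_2 = 58140.6 − 3249×(0.9481 + 25.019) = −26226.5079.
Balance: K_1 = K_2 + 3.219×ρ, so ρ = (K_1 − K_2)/3.219 = 9332.03/3.219 = 2900 kg/m³.

2900 kg/m³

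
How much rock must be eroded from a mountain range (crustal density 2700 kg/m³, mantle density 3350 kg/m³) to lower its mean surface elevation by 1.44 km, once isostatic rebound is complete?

7.42 km

Net drop Δ = e − u = e − e ρ_c/ρ_m = e (ρ_m − ρ_c)/ρ_m.
e = Δ ρ_m/(ρ_m − ρ_c) = 1.44 km × 3350/650 = 7.42 km.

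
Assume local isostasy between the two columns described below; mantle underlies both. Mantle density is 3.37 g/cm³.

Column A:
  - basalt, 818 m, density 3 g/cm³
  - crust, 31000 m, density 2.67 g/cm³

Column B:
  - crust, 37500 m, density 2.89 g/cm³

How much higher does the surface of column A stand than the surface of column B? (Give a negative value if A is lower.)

For any compensation level in the mantle, the mantle terms cancel and isostasy reduces to e = (Σt_A − Σt_B) − (Σ(ρt)_A − Σ(ρt)_B) / ρ_m.
Σt_A = 31818 m; Σt_B = 37500 m; Σ(ρt)_A = 85224; Σ(ρt)_B = 108375 (in m·g/cm³).
e = (31818 − 37500) − (85224 − 108375) / 3.37 = 1190 m.

1190 m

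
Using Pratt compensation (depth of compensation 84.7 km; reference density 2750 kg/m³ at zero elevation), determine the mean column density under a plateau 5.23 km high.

2590 kg/m³

Pratt balance: ρ_ref D = ρ (D + h).
ρ = ρ_ref D/(D + h) = 2750 × 84.7 km/(84.7 km + 5.23 km) = 2590 kg/m³.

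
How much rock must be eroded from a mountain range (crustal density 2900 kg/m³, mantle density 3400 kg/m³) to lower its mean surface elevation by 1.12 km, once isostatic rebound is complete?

7.62 km

Net drop Δ = e − u = e − e ρ_c/ρ_m = e (ρ_m − ρ_c)/ρ_m.
e = Δ ρ_m/(ρ_m − ρ_c) = 1.12 km × 3400/500 = 7.62 km.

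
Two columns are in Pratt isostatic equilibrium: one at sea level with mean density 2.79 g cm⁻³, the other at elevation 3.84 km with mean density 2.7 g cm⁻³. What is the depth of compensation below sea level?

ρ_ref D = ρ (D + h) → D (ρ_ref − ρ) = ρ h.
D = ρ h/(ρ_ref − ρ) = 2.7 × 3.84 km/(2.79 − 2.7) = 115 km.

115 km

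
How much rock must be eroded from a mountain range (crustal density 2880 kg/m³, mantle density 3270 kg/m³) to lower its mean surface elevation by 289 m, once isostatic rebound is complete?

Net drop Δ = e − u = e − e ρ_c/ρ_m = e (ρ_m − ρ_c)/ρ_m.
e = Δ ρ_m/(ρ_m − ρ_c) = 289 m × 3270/390 = 2420 m.

2420 m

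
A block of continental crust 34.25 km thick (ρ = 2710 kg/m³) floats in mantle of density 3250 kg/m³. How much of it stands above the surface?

5.69 km

Floating equilibrium: submerged depth d = t ρ_obj/ρ_fluid = 34.25 km × 2710/3250 = 28.56 km.
Freeboard = t − d = 34.25 km − 28.56 km = 5.69 km.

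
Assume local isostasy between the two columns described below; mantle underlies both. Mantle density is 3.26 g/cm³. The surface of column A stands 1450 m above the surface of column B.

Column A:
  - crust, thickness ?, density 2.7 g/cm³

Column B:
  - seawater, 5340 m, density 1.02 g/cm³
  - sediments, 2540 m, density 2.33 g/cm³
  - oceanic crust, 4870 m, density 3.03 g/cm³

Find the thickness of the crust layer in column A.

36000 m

Take the compensation level at the base of the deeper column (depth z_c below the surface of column A) and equate Σ ρ_i t_i down to z_c; mantle fills any gap and the z_c terms cancel.
Column A: x×2.7 + (z_c − 0 − x)×3.26
Column B: 1450×0 + 5340×1.02 + 2540×2.33 + 4870×3.03 + (z_c − 1450 − 12750)×3.26
The z_c×3.26 term appears on both sides and cancels. Collect the known terms of each column as K = Σ(ρt)_known − 3.26 × (depth of known layers): K_A = 0 − 3.26×0 = 0; K_B = 26121.1 − 3.26×(1450 + 12750) = −20170.9.
Balance: K_A − x×(3.26 − 2.7) = K_B, so x = (K_A − K_B)/(3.26 − 2.7) = 20170.9/0.56 = 36000 m.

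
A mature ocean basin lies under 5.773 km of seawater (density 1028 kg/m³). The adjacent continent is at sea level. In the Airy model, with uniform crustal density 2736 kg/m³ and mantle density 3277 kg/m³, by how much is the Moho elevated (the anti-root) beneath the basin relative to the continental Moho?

18.2 km

Isostatic balance requires: replacing crust with seawater at the top is compensated by replacing crust with mantle at the base: d (ρ_c − ρ_w) = a (ρ_m − ρ_c).
a = d (ρ_c − ρ_w)/(ρ_m − ρ_c) = 5.773 km × 1708/541 = 18.2 km.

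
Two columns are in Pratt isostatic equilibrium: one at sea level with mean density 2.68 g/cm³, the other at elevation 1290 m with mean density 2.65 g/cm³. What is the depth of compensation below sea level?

114000 m

ρ_ref D = ρ (D + h) → D (ρ_ref − ρ) = ρ h.
D = ρ h/(ρ_ref − ρ) = 2.65 × 1290 m/(2.68 − 2.65) = 114000 m.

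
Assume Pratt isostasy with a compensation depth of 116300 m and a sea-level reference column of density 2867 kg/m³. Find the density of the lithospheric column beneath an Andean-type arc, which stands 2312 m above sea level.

2810 kg/m³

Pratt balance: ρ_ref D = ρ (D + h).
ρ = ρ_ref D/(D + h) = 2867 × 116300 m/(116300 m + 2312 m) = 2810 kg/m³.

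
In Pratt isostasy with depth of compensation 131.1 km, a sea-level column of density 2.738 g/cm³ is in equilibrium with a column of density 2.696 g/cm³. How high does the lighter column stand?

2.04 km

ρ_ref D = ρ (D + h) → h = D (ρ_ref − ρ)/ρ.
h = 131.1 km × (2.738 − 2.696)/2.696 = 2.04 km.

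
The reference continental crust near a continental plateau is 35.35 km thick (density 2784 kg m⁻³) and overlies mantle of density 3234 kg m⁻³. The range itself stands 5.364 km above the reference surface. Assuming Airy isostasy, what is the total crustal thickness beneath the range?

Root depth r = h ρ_c / (ρ_m − ρ_c) = 5.364 km × 2784 / 450 = 33.19 km.
Total thickness = T + h + r = 35.35 km + 5.364 km + 33.19 km = 73.9 km.

73.9 km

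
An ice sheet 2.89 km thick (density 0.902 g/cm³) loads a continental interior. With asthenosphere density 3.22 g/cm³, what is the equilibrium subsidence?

0.81 km

Balancing pressure at the compensation depth: the ice load ρ_ice t is balanced by mantle displaced below, ρ_m s.
s = t ρ_ice / ρ_m = 2.89 km × 0.902/3.22 = 0.81 km.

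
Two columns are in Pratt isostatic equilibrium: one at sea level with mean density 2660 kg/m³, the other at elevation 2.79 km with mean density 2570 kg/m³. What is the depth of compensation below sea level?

ρ_ref D = ρ (D + h) → D (ρ_ref − ρ) = ρ h.
D = ρ h/(ρ_ref − ρ) = 2570 × 2.79 km/(2660 − 2570) = 79.7 km.

79.7 km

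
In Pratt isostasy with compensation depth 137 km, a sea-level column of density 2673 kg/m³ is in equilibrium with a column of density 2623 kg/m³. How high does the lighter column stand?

2.61 km

ρ_ref D = ρ (D + h) → h = D (ρ_ref − ρ)/ρ.
h = 137 km × (2673 − 2623)/2623 = 2.61 km.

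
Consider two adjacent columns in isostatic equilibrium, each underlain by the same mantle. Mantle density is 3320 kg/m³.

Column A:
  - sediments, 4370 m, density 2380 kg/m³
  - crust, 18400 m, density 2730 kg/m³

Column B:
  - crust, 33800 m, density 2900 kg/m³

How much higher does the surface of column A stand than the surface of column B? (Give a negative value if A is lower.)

For any compensation level in the mantle, the mantle terms cancel and isostasy reduces to e = (Σt_A − Σt_B) − (Σ(ρt)_A − Σ(ρt)_B) / ρ_m.
Σt_A = 22770 m; Σt_B = 33800 m; Σ(ρt)_A = 60632600; Σ(ρt)_B = 98020000 (in m·kg/m³).
e = (22770 − 33800) − (60632600 − 98020000) / 3320 = 231 m.

231 m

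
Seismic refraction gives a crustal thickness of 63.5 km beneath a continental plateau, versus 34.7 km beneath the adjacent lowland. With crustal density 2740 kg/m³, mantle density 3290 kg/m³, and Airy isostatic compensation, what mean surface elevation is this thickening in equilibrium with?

Excess crust Δ = 63.5 km − 34.7 km = 28.8 km, split between elevation h and root r with h + r = Δ.
Airy balance ρ_c h = (ρ_m − ρ_c) r gives r = h ρ_c/(ρ_m − ρ_c), so h (1 + ρ_c/(ρ_m − ρ_c)) = Δ, i.e. h = Δ (ρ_m − ρ_c)/ρ_m.
h = 28.8 km × 550/3290 = 4.81 km.

4.81 km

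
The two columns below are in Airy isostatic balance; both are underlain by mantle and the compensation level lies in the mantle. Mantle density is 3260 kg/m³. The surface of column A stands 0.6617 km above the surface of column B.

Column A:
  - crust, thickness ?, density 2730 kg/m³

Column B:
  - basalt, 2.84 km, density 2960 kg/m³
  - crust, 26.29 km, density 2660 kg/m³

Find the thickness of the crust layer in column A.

35.4 km

Take the compensation level at the base of the deeper column (depth z_c below the surface of column A) and equate Σ ρ_i t_i down to z_c; mantle fills any gap and the z_c terms cancel.
Column A: x×2730 + (z_c − 0 − x)×3260
Column B: 0.6617×0 + 2.84×2960 + 26.29×2660 + (z_c − 0.6617 − 29.13)×3260
The z_c×3260 term appears on both sides and cancels. Collect the known terms of each column as K = Σ(ρt)_known − 3260 × (depth of known layers): K_A = 0 − 3260×0 = 0; K_B = 78337.8 − 3260×(0.6617 + 29.13) = −18783.142.
Balance: K_A − x×(3260 − 2730) = K_B, so x = (K_A − K_B)/(3260 − 2730) = 18783.1/530 = 35.4 km.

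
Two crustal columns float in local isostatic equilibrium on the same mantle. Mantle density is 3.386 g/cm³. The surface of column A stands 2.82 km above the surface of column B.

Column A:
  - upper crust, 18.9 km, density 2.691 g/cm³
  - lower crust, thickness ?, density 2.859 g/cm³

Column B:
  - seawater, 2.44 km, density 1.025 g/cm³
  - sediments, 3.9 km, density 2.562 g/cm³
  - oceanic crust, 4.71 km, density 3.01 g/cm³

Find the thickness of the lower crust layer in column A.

Take the compensation level at the base of the deeper column (depth z_c below the surface of column A) and equate Σ ρ_i t_i down to z_c; mantle fills any gap and the z_c terms cancel.
Column A: 18.9×2.691 + x×2.859 + (z_c − 18.9 − x)×3.386
Column B: 2.82×0 + 2.44×1.025 + 3.9×2.562 + 4.71×3.01 + (z_c − 2.82 − 11.05)×3.386
The z_c×3.386 term appears on both sides and cancels. Collect the known terms of each column as K = Σ(ρt)_known − 3.386 × (depth of known layers): K_A = 50.8599 − 3.386×18.9 = −13.1355; K_B = 26.6699 − 3.386×(2.82 + 11.05) = −20.29392.
Balance: K_A − x×(3.386 − 2.859) = K_B, so x = (K_A − K_B)/(3.386 − 2.859) = 7.15842/0.527 = 13.6 km.

13.6 km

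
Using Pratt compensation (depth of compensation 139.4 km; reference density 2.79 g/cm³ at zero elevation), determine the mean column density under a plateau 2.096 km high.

2.75 g/cm³

Pratt balance: ρ_ref D = ρ (D + h).
ρ = ρ_ref D/(D + h) = 2.79 × 139.4 km/(139.4 km + 2.096 km) = 2.75 g/cm³.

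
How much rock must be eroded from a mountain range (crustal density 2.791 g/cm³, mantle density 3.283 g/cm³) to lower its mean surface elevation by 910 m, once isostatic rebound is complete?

Net drop Δ = e − u = e − e ρ_c/ρ_m = e (ρ_m − ρ_c)/ρ_m.
e = Δ ρ_m/(ρ_m − ρ_c) = 910 m × 3.283/0.492 = 6070 m.

6070 m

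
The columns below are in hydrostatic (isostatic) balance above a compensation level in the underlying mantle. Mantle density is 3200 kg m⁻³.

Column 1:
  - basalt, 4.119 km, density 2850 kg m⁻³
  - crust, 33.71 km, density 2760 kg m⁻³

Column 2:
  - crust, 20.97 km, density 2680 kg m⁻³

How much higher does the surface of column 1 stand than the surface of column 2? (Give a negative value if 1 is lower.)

For any compensation level in the mantle, the mantle terms cancel and isostasy reduces to e = (Σt_1 − Σt_2) − (Σ(ρt)_1 − Σ(ρt)_2) / ρ_m.
Σt_1 = 37.829 km; Σt_2 = 20.97 km; Σ(ρt)_1 = 104778.75; Σ(ρt)_2 = 56199.6 (in km·kg m⁻³).
e = (37.829 − 20.97) − (104778.75 − 56199.6) / 3200 = 1.68 km.

1.68 km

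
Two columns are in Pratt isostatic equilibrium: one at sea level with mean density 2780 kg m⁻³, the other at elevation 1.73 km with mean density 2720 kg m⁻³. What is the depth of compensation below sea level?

78.4 km

ρ_ref D = ρ (D + h) → D (ρ_ref − ρ) = ρ h.
D = ρ h/(ρ_ref − ρ) = 2720 × 1.73 km/(2780 − 2720) = 78.4 km.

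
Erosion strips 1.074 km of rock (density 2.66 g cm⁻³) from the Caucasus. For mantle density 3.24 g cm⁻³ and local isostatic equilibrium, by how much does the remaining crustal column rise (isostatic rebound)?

Unloading: uplift u = e ρ_c/ρ_m = 1.074 km × 2.66/3.24 = 0.882 km.

0.882 km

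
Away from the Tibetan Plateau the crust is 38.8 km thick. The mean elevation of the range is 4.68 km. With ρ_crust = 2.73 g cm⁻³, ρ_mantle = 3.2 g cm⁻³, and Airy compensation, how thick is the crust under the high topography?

70.7 km

Root depth r = h ρ_c / (ρ_m − ρ_c) = 4.68 km × 2.73 / 0.47 = 27.18 km.
Total thickness = T + h + r = 38.8 km + 4.68 km + 27.18 km = 70.7 km.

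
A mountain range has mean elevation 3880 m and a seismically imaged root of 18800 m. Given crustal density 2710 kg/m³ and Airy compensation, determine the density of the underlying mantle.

3270 kg/m³

Airy balance: ρ_c h = (ρ_m − ρ_c) r → ρ_m = ρ_c (1 + h/r).
ρ_m = 2710 × (1 + 3880 m/18800 m) = 3270 kg/m³.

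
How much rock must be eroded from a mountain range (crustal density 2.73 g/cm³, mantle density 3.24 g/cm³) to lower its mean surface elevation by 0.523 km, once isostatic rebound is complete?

3.32 km

Net drop Δ = e − u = e − e ρ_c/ρ_m = e (ρ_m − ρ_c)/ρ_m.
e = Δ ρ_m/(ρ_m − ρ_c) = 0.523 km × 3.24/0.51 = 3.32 km.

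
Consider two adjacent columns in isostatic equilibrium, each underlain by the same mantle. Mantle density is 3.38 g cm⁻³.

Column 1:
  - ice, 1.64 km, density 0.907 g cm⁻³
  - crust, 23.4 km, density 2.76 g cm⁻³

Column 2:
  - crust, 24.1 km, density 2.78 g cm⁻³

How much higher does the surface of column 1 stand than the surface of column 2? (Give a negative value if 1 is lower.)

1.21 km

For any compensation level in the mantle, the mantle terms cancel and isostasy reduces to e = (Σt_1 − Σt_2) − (Σ(ρt)_1 − Σ(ρt)_2) / ρ_m.
Σt_1 = 25.04 km; Σt_2 = 24.1 km; Σ(ρt)_1 = 66.07148; Σ(ρt)_2 = 66.998 (in km·g cm⁻³).
e = (25.04 − 24.1) − (66.07148 − 66.998) / 3.38 = 1.21 km.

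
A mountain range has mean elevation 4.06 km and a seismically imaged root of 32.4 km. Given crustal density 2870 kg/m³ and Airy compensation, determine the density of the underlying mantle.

3230 kg/m³

Airy balance: ρ_c h = (ρ_m − ρ_c) r → ρ_m = ρ_c (1 + h/r).
ρ_m = 2870 × (1 + 4.06 km/32.4 km) = 3230 kg/m³.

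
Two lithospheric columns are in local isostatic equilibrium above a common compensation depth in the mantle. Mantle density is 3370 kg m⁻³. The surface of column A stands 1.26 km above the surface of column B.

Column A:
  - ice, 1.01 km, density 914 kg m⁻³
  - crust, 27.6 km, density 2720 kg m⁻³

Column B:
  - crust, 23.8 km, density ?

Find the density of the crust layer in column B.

2690 kg m⁻³

Take the compensation level at the base of the deeper column (depth z_c below the surface of column A) and equate Σ ρ_i t_i down to z_c; mantle fills any gap and the z_c terms cancel.
Column A: 1.01×914 + 27.6×2720 + (z_c − 28.61)×3370
Column B: 1.26×0 + 23.8×ρ + (z_c − 1.26 − 23.8)×3370
The z_c×3370 term appears on both sides and cancels. Collect the known terms of each column as K = Σ(ρt)_known − 3370 × (depth of known layers): K_A = 75995.14 − 3370×28.61 = −20420.56; K_B = 0 − 3370×(1.26 + 23.8) = −84452.2.
Balance: K_A = K_B + 23.8×ρ, so ρ = (K_A − K_B)/23.8 = 64031.6/23.8 = 2690 kg m⁻³.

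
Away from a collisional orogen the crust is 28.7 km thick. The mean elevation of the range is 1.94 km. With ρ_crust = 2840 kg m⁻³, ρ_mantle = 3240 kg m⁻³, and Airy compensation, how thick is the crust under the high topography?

44.4 km

Root depth r = h ρ_c / (ρ_m − ρ_c) = 1.94 km × 2840 / 400 = 13.77 km.
Total thickness = T + h + r = 28.7 km + 1.94 km + 13.77 km = 44.4 km.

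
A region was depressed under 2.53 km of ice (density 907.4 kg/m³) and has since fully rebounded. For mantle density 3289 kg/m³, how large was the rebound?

0.698 km

Removing the load lets mantle flow back in; uplift u satisfies ρ_ice t = ρ_m u.
u = t ρ_ice/ρ_m = 2.53 km × 907.4/3289 = 0.698 km.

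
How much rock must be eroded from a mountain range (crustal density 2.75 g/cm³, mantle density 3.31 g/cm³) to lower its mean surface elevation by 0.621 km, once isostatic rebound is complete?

3.67 km

Net drop Δ = e − u = e − e ρ_c/ρ_m = e (ρ_m − ρ_c)/ρ_m.
e = Δ ρ_m/(ρ_m − ρ_c) = 0.621 km × 3.31/0.56 = 3.67 km.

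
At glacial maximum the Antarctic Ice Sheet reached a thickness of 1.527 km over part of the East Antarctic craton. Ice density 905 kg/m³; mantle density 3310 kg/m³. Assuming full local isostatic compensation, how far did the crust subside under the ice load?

0.418 km

Balancing pressure at the compensation depth: the ice load ρ_ice t is balanced by mantle displaced below, ρ_m s.
s = t ρ_ice / ρ_m = 1.527 km × 905/3310 = 0.418 km.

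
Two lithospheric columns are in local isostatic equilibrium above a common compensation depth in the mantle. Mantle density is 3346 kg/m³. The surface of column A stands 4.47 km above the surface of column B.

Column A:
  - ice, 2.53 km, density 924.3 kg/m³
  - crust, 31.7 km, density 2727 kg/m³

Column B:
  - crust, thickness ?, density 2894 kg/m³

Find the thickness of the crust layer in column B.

Take the compensation level at the base of the deeper column (depth z_c below the surface of column A) and equate Σ ρ_i t_i down to z_c; mantle fills any gap and the z_c terms cancel.
Column A: 2.53×924.3 + 31.7×2727 + (z_c − 34.23)×3346
Column B: 4.47×0 + x×2894 + (z_c − 4.47 − 0 − x)×3346
The z_c×3346 term appears on both sides and cancels. Collect the known terms of each column as K = Σ(ρt)_known − 3346 × (depth of known layers): K_A = 88784.379 − 3346×34.23 = −25749.201; K_B = 0 − 3346×(4.47 + 0) = −14956.62.
Balance: K_A = K_B − x×(3346 − 2894), so x = (K_B − K_A)/(3346 − 2894) = 10792.6/452 = 23.9 km.

23.9 km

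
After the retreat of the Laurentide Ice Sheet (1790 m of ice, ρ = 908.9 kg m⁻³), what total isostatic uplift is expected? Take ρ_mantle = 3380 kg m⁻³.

481 m

Removing the load lets mantle flow back in; uplift u satisfies ρ_ice t = ρ_m u.
u = t ρ_ice/ρ_m = 1790 m × 908.9/3380 = 481 m.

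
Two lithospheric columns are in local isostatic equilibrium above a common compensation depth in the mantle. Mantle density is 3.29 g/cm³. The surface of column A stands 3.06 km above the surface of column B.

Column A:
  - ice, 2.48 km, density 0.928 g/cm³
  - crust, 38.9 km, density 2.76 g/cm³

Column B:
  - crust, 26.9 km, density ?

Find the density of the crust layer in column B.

2.68 g/cm³

Take the compensation level at the base of the deeper column (depth z_c below the surface of column A) and equate Σ ρ_i t_i down to z_c; mantle fills any gap and the z_c terms cancel.
Column A: 2.48×0.928 + 38.9×2.76 + (z_c − 41.38)×3.29
Column B: 3.06×0 + 26.9×ρ + (z_c − 3.06 − 26.9)×3.29
The z_c×3.29 term appears on both sides and cancels. Collect the known terms of each column as K = Σ(ρt)_known − 3.29 × (depth of known layers): K_A = 109.66544 − 3.29×41.38 = −26.47476; K_B = 0 − 3.29×(3.06 + 26.9) = −98.5684.
Balance: K_A = K_B + 26.9×ρ, so ρ = (K_A − K_B)/26.9 = 72.0936/26.9 = 2.68 g/cm³.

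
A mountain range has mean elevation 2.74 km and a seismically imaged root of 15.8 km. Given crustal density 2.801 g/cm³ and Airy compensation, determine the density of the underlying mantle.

3.29 g/cm³

Airy balance: ρ_c h = (ρ_m − ρ_c) r → ρ_m = ρ_c (1 + h/r).
ρ_m = 2.801 × (1 + 2.74 km/15.8 km) = 3.29 g/cm³.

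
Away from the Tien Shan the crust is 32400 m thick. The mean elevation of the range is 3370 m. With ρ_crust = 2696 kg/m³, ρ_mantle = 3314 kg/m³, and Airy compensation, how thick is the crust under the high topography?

50500 m

Root depth r = h ρ_c / (ρ_m − ρ_c) = 3370 m × 2696 / 618 = 14700 m.
Total thickness = T + h + r = 32400 m + 3370 m + 14700 m = 50500 m.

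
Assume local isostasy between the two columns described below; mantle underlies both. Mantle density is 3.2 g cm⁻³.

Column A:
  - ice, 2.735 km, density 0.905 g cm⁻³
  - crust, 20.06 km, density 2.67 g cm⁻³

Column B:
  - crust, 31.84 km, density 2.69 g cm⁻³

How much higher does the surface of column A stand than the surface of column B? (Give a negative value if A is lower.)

0.209 km

For any compensation level in the mantle, the mantle terms cancel and isostasy reduces to e = (Σt_A − Σt_B) − (Σ(ρt)_A − Σ(ρt)_B) / ρ_m.
Σt_A = 22.795 km; Σt_B = 31.84 km; Σ(ρt)_A = 56.035375; Σ(ρt)_B = 85.6496 (in km·g cm⁻³).
e = (22.795 − 31.84) − (56.035375 − 85.6496) / 3.2 = 0.209 km.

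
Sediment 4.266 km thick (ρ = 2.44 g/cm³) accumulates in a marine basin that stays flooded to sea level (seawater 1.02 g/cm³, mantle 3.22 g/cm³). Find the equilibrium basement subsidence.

2.75 km

Submarine loading: the sediment displaces seawater, and the subsidence is in turn flooded, so s (ρ_m − ρ_w) = t (ρ_sed − ρ_w).
s = 4.266 km × (2.44 − 1.02) / (3.22 − 1.02) = 2.75 km.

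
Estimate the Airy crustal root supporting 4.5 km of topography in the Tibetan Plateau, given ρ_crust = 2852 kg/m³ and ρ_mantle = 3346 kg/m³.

26 km

Isostatic balance requires: the weight of the topography is balanced by the buoyancy of the root, ρ_c h = (ρ_m − ρ_c) r.
r = h · ρ_c / (ρ_m − ρ_c) = 4.5 km × 2852 / (3346 − 2852) = 26 km.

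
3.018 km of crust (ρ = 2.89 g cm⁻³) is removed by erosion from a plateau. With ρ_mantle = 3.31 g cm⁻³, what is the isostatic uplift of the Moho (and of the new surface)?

Unloading: uplift u = e ρ_c/ρ_m = 3.018 km × 2.89/3.31 = 2.64 km.

2.64 km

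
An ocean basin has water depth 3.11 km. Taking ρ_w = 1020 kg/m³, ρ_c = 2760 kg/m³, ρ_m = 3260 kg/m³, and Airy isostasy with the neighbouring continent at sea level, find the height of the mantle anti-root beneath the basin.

By Archimedes' principle applied to the lithosphere: replacing crust with seawater at the top is compensated by replacing crust with mantle at the base: d (ρ_c − ρ_w) = a (ρ_m − ρ_c).
a = d (ρ_c − ρ_w)/(ρ_m − ρ_c) = 3.11 km × 1740/500 = 10.8 km.

10.8 km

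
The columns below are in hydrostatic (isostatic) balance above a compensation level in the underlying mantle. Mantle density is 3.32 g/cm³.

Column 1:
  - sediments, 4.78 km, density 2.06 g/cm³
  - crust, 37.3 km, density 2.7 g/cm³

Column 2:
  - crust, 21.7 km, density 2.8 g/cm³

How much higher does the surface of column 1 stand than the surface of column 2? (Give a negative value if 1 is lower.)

For any compensation level in the mantle, the mantle terms cancel and isostasy reduces to e = (Σt_1 − Σt_2) − (Σ(ρt)_1 − Σ(ρt)_2) / ρ_m.
Σt_1 = 42.08 km; Σt_2 = 21.7 km; Σ(ρt)_1 = 110.5568; Σ(ρt)_2 = 60.76 (in km·g/cm³).
e = (42.08 − 21.7) − (110.5568 − 60.76) / 3.32 = 5.38 km.

5.38 km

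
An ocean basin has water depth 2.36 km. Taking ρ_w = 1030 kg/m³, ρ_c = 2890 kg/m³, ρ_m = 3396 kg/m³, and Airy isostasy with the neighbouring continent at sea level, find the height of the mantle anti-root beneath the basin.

8.68 km

For local isostatic compensation: replacing crust with seawater at the top is compensated by replacing crust with mantle at the base: d (ρ_c − ρ_w) = a (ρ_m − ρ_c).
a = d (ρ_c − ρ_w)/(ρ_m − ρ_c) = 2.36 km × 1860/506 = 8.68 km.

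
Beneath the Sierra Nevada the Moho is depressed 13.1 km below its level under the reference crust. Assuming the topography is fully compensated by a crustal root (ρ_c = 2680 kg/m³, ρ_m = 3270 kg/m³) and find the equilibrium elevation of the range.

Isostatic balance requires: ρ_c h = (ρ_m − ρ_c) r.
h = r (ρ_m − ρ_c) / ρ_c = 13.1 km × (3270 − 2680) / 2680 = 2.88 km.

2.88 km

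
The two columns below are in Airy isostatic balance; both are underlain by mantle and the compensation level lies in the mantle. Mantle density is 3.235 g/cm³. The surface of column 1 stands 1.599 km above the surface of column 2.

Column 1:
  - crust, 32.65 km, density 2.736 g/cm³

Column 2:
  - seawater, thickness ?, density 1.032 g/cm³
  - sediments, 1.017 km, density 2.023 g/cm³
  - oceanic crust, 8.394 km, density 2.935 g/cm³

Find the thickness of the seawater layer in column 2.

3.34 km

Take the compensation level at the base of the deeper column (depth z_c below the surface of column 1) and equate Σ ρ_i t_i down to z_c; mantle fills any gap and the z_c terms cancel.
Column 1: 32.65×2.736 + (z_c − 32.65)×3.235
Column 2: 1.599×0 + x×1.032 + 1.017×2.023 + 8.394×2.935 + (z_c − 1.599 − 9.411 − x)×3.235
The z_c×3.235 term appears on both sides and cancels. Collect the known terms of each column as K = Σ(ρt)_known − 3.235 × (depth of known layers): K_1 = 89.3304 − 3.235×32.65 = −16.29235; K_2 = 26.693781 − 3.235×(1.599 + 9.411) = −8.923569.
Balance: K_1 = K_2 − x×(3.235 − 1.032), so x = (K_2 − K_1)/(3.235 − 1.032) = 7.36878/2.203 = 3.34 km.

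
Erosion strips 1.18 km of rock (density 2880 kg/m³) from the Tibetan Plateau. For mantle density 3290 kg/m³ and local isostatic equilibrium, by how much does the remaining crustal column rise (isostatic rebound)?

Unloading: uplift u = e ρ_c/ρ_m = 1.18 km × 2880/3290 = 1.03 km.

1.03 km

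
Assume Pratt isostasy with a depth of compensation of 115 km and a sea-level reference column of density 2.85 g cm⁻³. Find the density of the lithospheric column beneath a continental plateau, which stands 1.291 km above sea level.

2.82 g cm⁻³

Pratt balance: ρ_ref D = ρ (D + h).
ρ = ρ_ref D/(D + h) = 2.85 × 115 km/(115 km + 1.291 km) = 2.82 g cm⁻³.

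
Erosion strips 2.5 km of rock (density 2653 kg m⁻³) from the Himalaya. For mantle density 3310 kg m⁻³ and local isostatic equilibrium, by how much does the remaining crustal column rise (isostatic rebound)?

2 km

Unloading: uplift u = e ρ_c/ρ_m = 2.5 km × 2653/3310 = 2 km.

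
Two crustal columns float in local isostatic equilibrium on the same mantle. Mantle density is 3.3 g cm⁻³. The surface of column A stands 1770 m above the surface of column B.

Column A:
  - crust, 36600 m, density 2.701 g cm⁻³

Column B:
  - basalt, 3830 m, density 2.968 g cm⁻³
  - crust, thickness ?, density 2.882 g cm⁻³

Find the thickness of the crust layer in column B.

Take the compensation level at the base of the deeper column (depth z_c below the surface of column A) and equate Σ ρ_i t_i down to z_c; mantle fills any gap and the z_c terms cancel.
Column A: 36600×2.701 + (z_c − 36600)×3.3
Column B: 1770×0 + 3830×2.968 + x×2.882 + (z_c − 1770 − 3830 − x)×3.3
The z_c×3.3 term appears on both sides and cancels. Collect the known terms of each column as K = Σ(ρt)_known − 3.3 × (depth of known layers): K_A = 98856.6 − 3.3×36600 = −21923.4; K_B = 11367.44 − 3.3×(1770 + 3830) = −7112.56.
Balance: K_A = K_B − x×(3.3 − 2.882), so x = (K_B − K_A)/(3.3 − 2.882) = 14810.8/0.418 = 35400 m.

35400 m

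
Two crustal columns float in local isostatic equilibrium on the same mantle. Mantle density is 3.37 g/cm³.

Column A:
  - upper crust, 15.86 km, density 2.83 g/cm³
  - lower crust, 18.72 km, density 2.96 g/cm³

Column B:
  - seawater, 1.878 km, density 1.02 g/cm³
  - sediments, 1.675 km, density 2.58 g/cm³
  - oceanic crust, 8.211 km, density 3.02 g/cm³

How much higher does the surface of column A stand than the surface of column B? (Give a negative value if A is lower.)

2.26 km

For any compensation level in the mantle, the mantle terms cancel and isostasy reduces to e = (Σt_A − Σt_B) − (Σ(ρt)_A − Σ(ρt)_B) / ρ_m.
Σt_A = 34.58 km; Σt_B = 11.764 km; Σ(ρt)_A = 100.295; Σ(ρt)_B = 31.03428 (in km·g/cm³).
e = (34.58 − 11.764) − (100.295 − 31.03428) / 3.37 = 2.26 km.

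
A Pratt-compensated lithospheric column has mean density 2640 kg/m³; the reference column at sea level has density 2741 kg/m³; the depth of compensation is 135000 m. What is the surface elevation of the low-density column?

5160 m

ρ_ref D = ρ (D + h) → h = D (ρ_ref − ρ)/ρ.
h = 135000 m × (2741 − 2640)/2640 = 5160 m.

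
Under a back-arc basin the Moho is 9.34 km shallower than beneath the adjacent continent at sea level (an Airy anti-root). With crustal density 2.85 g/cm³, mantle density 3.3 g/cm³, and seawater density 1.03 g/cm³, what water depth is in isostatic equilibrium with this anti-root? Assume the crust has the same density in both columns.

Replacing a thickness d of crust by seawater at the top must be balanced by replacing crust with mantle at the base: d (ρ_c − ρ_w) = a (ρ_m − ρ_c).
d = a (ρ_m − ρ_c)/(ρ_c − ρ_w) = 9.34 km × 0.45/1.82 = 2.31 km.

2.31 km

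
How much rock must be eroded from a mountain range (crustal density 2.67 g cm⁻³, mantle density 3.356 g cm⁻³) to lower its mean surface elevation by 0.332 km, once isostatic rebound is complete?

Net drop Δ = e − u = e − e ρ_c/ρ_m = e (ρ_m − ρ_c)/ρ_m.
e = Δ ρ_m/(ρ_m − ρ_c) = 0.332 km × 3.356/0.686 = 1.62 km.

1.62 km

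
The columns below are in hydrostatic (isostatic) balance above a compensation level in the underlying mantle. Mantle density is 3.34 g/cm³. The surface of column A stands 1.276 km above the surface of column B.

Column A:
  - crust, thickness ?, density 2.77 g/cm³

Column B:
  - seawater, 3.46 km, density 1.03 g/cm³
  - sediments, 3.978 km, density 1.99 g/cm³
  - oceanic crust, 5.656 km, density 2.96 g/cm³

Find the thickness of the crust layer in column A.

34.7 km

Take the compensation level at the base of the deeper column (depth z_c below the surface of column A) and equate Σ ρ_i t_i down to z_c; mantle fills any gap and the z_c terms cancel.
Column A: x×2.77 + (z_c − 0 − x)×3.34
Column B: 1.276×0 + 3.46×1.03 + 3.978×1.99 + 5.656×2.96 + (z_c − 1.276 − 13.094)×3.34
The z_c×3.34 term appears on both sides and cancels. Collect the known terms of each column as K = Σ(ρt)_known − 3.34 × (depth of known layers): K_A = 0 − 3.34×0 = 0; K_B = 28.22178 − 3.34×(1.276 + 13.094) = −19.77402.
Balance: K_A − x×(3.34 − 2.77) = K_B, so x = (K_A − K_B)/(3.34 − 2.77) = 19.774/0.57 = 34.7 km.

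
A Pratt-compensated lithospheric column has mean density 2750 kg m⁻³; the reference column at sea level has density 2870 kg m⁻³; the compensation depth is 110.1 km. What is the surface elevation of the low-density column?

4.8 km

ρ_ref D = ρ (D + h) → h = D (ρ_ref − ρ)/ρ.
h = 110.1 km × (2870 − 2750)/2750 = 4.8 km.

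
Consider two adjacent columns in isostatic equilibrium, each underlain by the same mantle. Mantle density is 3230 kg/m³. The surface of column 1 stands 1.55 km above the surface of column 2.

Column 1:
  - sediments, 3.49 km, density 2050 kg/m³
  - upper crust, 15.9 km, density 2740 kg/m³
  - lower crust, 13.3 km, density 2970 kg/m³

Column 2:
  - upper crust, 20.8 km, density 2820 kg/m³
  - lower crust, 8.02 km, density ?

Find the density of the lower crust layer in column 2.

Take the compensation level at the base of the deeper column (depth z_c below the surface of column 1) and equate Σ ρ_i t_i down to z_c; mantle fills any gap and the z_c terms cancel.
Column 1: 3.49×2050 + 15.9×2740 + 13.3×2970 + (z_c − 32.69)×3230
Column 2: 1.55×0 + 20.8×2820 + 8.02×ρ + (z_c − 1.55 − 28.82)×3230
The z_c×3230 term appears on both sides and cancels. Collect the known terms of each column as K = Σ(ρt)_known − 3230 × (depth of known layers): K_1 = 90221.5 − 3230×32.69 = −15367.2; K_2 = 58656 − 3230×(1.55 + 28.82) = −39439.1.
Balance: K_1 = K_2 + 8.02×ρ, so ρ = (K_1 − K_2)/8.02 = 24071.9/8.02 = 3000 kg/m³.

3000 kg/m³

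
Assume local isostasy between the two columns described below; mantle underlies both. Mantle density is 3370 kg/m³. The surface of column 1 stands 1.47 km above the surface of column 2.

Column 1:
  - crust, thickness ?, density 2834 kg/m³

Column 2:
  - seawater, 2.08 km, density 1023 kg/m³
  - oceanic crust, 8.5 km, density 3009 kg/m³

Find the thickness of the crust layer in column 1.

24.1 km

Take the compensation level at the base of the deeper column (depth z_c below the surface of column 1) and equate Σ ρ_i t_i down to z_c; mantle fills any gap and the z_c terms cancel.
Column 1: x×2834 + (z_c − 0 − x)×3370
Column 2: 1.47×0 + 2.08×1023 + 8.5×3009 + (z_c − 1.47 − 10.58)×3370
The z_c×3370 term appears on both sides and cancels. Collect the known terms of each column as K = Σ(ρt)_known − 3370 × (depth of known layers): K_1 = 0 − 3370×0 = 0; K_2 = 27704.34 − 3370×(1.47 + 10.58) = −12904.16.
Balance: K_1 − x×(3370 − 2834) = K_2, so x = (K_1 − K_2)/(3370 − 2834) = 12904.2/536 = 24.1 km.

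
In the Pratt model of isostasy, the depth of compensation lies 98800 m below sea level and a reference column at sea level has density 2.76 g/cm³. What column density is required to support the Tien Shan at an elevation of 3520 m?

2.67 g/cm³

Pratt balance: ρ_ref D = ρ (D + h).
ρ = ρ_ref D/(D + h) = 2.76 × 98800 m/(98800 m + 3520 m) = 2.67 g/cm³.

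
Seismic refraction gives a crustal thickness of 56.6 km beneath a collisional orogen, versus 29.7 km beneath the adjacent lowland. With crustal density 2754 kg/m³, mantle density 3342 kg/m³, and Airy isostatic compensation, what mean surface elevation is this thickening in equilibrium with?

4.73 km

Excess crust Δ = 56.6 km − 29.7 km = 26.9 km, split between elevation h and root r with h + r = Δ.
Airy balance ρ_c h = (ρ_m − ρ_c) r gives r = h ρ_c/(ρ_m − ρ_c), so h (1 + ρ_c/(ρ_m − ρ_c)) = Δ, i.e. h = Δ (ρ_m − ρ_c)/ρ_m.
h = 26.9 km × 588/3342 = 4.73 km.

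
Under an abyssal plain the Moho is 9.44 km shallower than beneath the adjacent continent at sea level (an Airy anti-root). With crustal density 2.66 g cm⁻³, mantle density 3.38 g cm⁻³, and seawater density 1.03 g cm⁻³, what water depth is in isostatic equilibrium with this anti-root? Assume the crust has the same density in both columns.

Replacing a thickness d of crust by seawater at the top must be balanced by replacing crust with mantle at the base: d (ρ_c − ρ_w) = a (ρ_m − ρ_c).
d = a (ρ_m − ρ_c)/(ρ_c − ρ_w) = 9.44 km × 0.72/1.63 = 4.17 km.

4.17 km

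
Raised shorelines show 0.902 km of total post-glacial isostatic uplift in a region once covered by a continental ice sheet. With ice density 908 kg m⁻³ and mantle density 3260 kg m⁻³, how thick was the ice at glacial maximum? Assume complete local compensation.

u = t ρ_ice/ρ_m → t = u ρ_m/ρ_ice = 0.902 km × 3260/908 = 3.24 km.

3.24 km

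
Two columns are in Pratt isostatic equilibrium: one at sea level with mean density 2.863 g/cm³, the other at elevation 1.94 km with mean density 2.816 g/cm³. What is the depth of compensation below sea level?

ρ_ref D = ρ (D + h) → D (ρ_ref − ρ) = ρ h.
D = ρ h/(ρ_ref − ρ) = 2.816 × 1.94 km/(2.863 − 2.816) = 116 km.

116 km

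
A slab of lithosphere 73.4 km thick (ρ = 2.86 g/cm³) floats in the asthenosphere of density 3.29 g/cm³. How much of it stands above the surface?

Floating equilibrium: submerged depth d = t ρ_obj/ρ_fluid = 73.4 km × 2.86/3.29 = 63.81 km.
Freeboard = t − d = 73.4 km − 63.81 km = 9.59 km.

9.59 km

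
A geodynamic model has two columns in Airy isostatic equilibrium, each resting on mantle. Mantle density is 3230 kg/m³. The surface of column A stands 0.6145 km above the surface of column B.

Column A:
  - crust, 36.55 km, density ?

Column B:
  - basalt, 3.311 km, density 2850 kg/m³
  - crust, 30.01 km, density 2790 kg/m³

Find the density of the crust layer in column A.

Take the compensation level at the base of the deeper column (depth z_c below the surface of column A) and equate Σ ρ_i t_i down to z_c; mantle fills any gap and the z_c terms cancel.
Column A: 36.55×ρ + (z_c − 36.55)×3230
Column B: 0.6145×0 + 3.311×2850 + 30.01×2790 + (z_c − 0.6145 − 33.321)×3230
The z_c×3230 term appears on both sides and cancels. Collect the known terms of each column as K = Σ(ρt)_known − 3230 × (depth of known layers): K_A = 0 − 3230×36.55 = −118056.5; K_B = 93164.25 − 3230×(0.6145 + 33.321) = −16447.415.
Balance: K_A + 36.55×ρ = K_B, so ρ = (K_B − K_A)/36.55 = 101609/36.55 = 2780 kg/m³.

2780 kg/m³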